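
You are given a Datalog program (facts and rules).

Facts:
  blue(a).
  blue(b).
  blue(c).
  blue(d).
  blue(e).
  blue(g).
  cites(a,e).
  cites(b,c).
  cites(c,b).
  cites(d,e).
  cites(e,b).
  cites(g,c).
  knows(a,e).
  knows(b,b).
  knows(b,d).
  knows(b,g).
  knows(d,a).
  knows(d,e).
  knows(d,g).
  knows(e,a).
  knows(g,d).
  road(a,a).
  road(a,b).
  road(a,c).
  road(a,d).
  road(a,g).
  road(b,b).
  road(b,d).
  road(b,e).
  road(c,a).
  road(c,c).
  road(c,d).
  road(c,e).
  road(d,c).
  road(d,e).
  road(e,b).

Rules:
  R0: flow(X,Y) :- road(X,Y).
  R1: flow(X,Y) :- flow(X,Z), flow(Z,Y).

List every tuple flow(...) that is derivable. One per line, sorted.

round 1: derive flow(a,a) via R0 from road(a,a)
round 1: derive flow(a,b) via R0 from road(a,b)
round 1: derive flow(a,c) via R0 from road(a,c)
round 1: derive flow(a,d) via R0 from road(a,d)
round 1: derive flow(a,g) via R0 from road(a,g)
round 1: derive flow(b,b) via R0 from road(b,b)
round 1: derive flow(b,d) via R0 from road(b,d)
round 1: derive flow(b,e) via R0 from road(b,e)
round 1: derive flow(c,a) via R0 from road(c,a)
round 1: derive flow(c,c) via R0 from road(c,c)
round 1: derive flow(c,d) via R0 from road(c,d)
round 1: derive flow(c,e) via R0 from road(c,e)
round 1: derive flow(d,c) via R0 from road(d,c)
round 1: derive flow(d,e) via R0 from road(d,e)
round 1: derive flow(e,b) via R0 from road(e,b)
round 2: derive flow(a,e) via R1 from flow(a,b), flow(b,e)
round 2: derive flow(b,c) via R1 from flow(b,d), flow(d,c)
round 2: derive flow(c,b) via R1 from flow(c,a), flow(a,b)
round 2: derive flow(c,g) via R1 from flow(c,a), flow(a,g)
round 2: derive flow(d,a) via R1 from flow(d,c), flow(c,a)
round 2: derive flow(d,b) via R1 from flow(d,e), flow(e,b)
round 2: derive flow(d,d) via R1 from flow(d,c), flow(c,d)
round 2: derive flow(e,d) via R1 from flow(e,b), flow(b,d)
round 2: derive flow(e,e) via R1 from flow(e,b), flow(b,e)
round 3: derive flow(b,a) via R1 from flow(b,c), flow(c,a)
round 3: derive flow(b,g) via R1 from flow(b,c), flow(c,g)
round 3: derive flow(d,g) via R1 from flow(d,a), flow(a,g)
round 3: derive flow(e,a) via R1 from flow(e,d), flow(d,a)
round 3: derive flow(e,c) via R1 from flow(e,b), flow(b,c)
round 4: derive flow(e,g) via R1 from flow(e,a), flow(a,g)

flow(a,a)
flow(a,b)
flow(a,c)
flow(a,d)
flow(a,e)
flow(a,g)
flow(b,a)
flow(b,b)
flow(b,c)
flow(b,d)
flow(b,e)
flow(b,g)
flow(c,a)
flow(c,b)
flow(c,c)
flow(c,d)
flow(c,e)
flow(c,g)
flow(d,a)
flow(d,b)
flow(d,c)
flow(d,d)
flow(d,e)
flow(d,g)
flow(e,a)
flow(e,b)
flow(e,c)
flow(e,d)
flow(e,e)
flow(e,g)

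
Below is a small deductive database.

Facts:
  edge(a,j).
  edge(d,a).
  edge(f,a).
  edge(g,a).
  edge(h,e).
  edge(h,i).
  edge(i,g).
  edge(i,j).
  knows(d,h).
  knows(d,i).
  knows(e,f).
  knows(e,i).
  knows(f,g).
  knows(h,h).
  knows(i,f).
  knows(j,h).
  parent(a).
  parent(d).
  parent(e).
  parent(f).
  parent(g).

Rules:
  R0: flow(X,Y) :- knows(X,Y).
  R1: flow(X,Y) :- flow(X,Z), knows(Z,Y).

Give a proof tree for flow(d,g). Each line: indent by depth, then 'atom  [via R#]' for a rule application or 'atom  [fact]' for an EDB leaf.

flow(d,g)  [via R1]
  flow(d,f)  [via R1]
    flow(d,i)  [via R0]
      knows(d,i)  [fact]
    knows(i,f)  [fact]
  knows(f,g)  [fact]

round 1: derive flow(d,h) via R0 from knows(d,h)
round 1: derive flow(d,i) via R0 from knows(d,i)
round 1: derive flow(e,f) via R0 from knows(e,f)
round 1: derive flow(e,i) via R0 from knows(e,i)
round 1: derive flow(f,g) via R0 from knows(f,g)
round 1: derive flow(h,h) via R0 from knows(h,h)
round 1: derive flow(i,f) via R0 from knows(i,f)
round 1: derive flow(j,h) via R0 from knows(j,h)
round 2: derive flow(d,f) via R1 from flow(d,i), knows(i,f)
round 2: derive flow(e,g) via R1 from flow(e,f), knows(f,g)
round 2: derive flow(i,g) via R1 from flow(i,f), knows(f,g)
round 3: derive flow(d,g) via R1 from flow(d,f), knows(f,g)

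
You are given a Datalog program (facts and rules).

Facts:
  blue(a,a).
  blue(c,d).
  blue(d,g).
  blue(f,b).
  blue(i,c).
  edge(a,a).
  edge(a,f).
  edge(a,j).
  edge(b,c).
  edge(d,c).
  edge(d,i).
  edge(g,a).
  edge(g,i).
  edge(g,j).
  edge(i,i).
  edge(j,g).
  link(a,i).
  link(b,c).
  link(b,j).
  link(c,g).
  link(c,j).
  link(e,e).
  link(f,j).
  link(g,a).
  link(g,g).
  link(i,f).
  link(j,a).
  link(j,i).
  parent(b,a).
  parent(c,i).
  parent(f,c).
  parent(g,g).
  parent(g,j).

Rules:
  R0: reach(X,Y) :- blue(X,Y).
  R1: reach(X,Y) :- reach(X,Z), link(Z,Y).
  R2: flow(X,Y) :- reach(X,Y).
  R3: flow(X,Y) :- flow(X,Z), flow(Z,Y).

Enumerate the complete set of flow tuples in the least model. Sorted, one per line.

round 1: derive reach(a,a) via R0 from blue(a,a)
round 1: derive reach(c,d) via R0 from blue(c,d)
round 1: derive reach(d,g) via R0 from blue(d,g)
round 1: derive reach(f,b) via R0 from blue(f,b)
round 1: derive reach(i,c) via R0 from blue(i,c)
round 2: derive reach(a,i) via R1 from reach(a,a), link(a,i)
round 2: derive reach(d,a) via R1 from reach(d,g), link(g,a)
round 2: derive reach(f,c) via R1 from reach(f,b), link(b,c)
round 2: derive reach(f,j) via R1 from reach(f,b), link(b,j)
round 2: derive reach(i,g) via R1 from reach(i,c), link(c,g)
round 2: derive reach(i,j) via R1 from reach(i,c), link(c,j)
round 2: derive flow(a,a) via R2 from reach(a,a)
round 2: derive flow(c,d) via R2 from reach(c,d)
round 2: derive flow(d,g) via R2 from reach(d,g)
round 2: derive flow(f,b) via R2 from reach(f,b)
round 2: derive flow(i,c) via R2 from reach(i,c)
round 3: derive reach(a,f) via R1 from reach(a,i), link(i,f)
round 3: derive reach(d,i) via R1 from reach(d,a), link(a,i)
round 3: derive reach(f,a) via R1 from reach(f,j), link(j,a)
round 3: derive reach(f,g) via R1 from reach(f,c), link(c,g)
round 3: derive reach(f,i) via R1 from reach(f,j), link(j,i)
round 3: derive reach(i,a) via R1 from reach(i,g), link(g,a)
round 3: derive reach(i,i) via R1 from reach(i,j), link(j,i)
round 3: derive flow(a,i) via R2 from reach(a,i)
round 3: derive flow(d,a) via R2 from reach(d,a)
round 3: derive flow(f,c) via R2 from reach(f,c)
round 3: derive flow(f,j) via R2 from reach(f,j)
round 3: derive flow(i,g) via R2 from reach(i,g)
round 3: derive flow(i,j) via R2 from reach(i,j)
round 3: derive flow(c,g) via R3 from flow(c,d), flow(d,g)
round 3: derive flow(i,d) via R3 from flow(i,c), flow(c,d)
round 4: derive reach(a,j) via R1 from reach(a,f), link(f,j)
round 4: derive reach(d,f) via R1 from reach(d,i), link(i,f)
round 4: derive reach(f,f) via R1 from reach(f,i), link(i,f)
round 4: derive reach(i,f) via R1 from reach(i,i), link(i,f)
round 4: derive flow(a,f) via R2 from reach(a,f)
round 4: derive flow(d,i) via R2 from reach(d,i)
round 4: derive flow(f,a) via R2 from reach(f,a)
round 4: derive flow(f,g) via R2 from reach(f,g)
round 4: derive flow(f,i) via R2 from reach(f,i)
round 4: derive flow(i,a) via R2 from reach(i,a)
round 4: derive flow(i,i) via R2 from reach(i,i)
round 4: derive flow(a,c) via R3 from flow(a,i), flow(i,c)
round 4: derive flow(a,d) via R3 from flow(a,i), flow(i,d)
round 4: derive flow(a,g) via R3 from flow(a,i), flow(i,g)
round 4: derive flow(a,j) via R3 from flow(a,i), flow(i,j)
round 4: derive flow(c,a) via R3 from flow(c,d), flow(d,a)
round 4: derive flow(f,d) via R3 from flow(f,c), flow(c,d)
round 5: derive reach(d,j) via R1 from reach(d,f), link(f,j)
round 5: derive flow(d,f) via R2 from reach(d,f)
round 5: derive flow(f,f) via R2 from reach(f,f)
round 5: derive flow(i,f) via R2 from reach(i,f)
round 5: derive flow(a,b) via R3 from flow(a,f), flow(f,b)
round 5: derive flow(c,c) via R3 from flow(c,a), flow(a,c)
round 5: derive flow(c,f) via R3 from flow(c,a), flow(a,f)
round 5: derive flow(c,i) via R3 from flow(c,a), flow(a,i)
round 5: derive flow(c,j) via R3 from flow(c,a), flow(a,j)
round 5: derive flow(d,c) via R3 from flow(d,a), flow(a,c)
round 5: derive flow(d,d) via R3 from flow(d,a), flow(a,d)
round 5: derive flow(d,j) via R3 from flow(d,a), flow(a,j)
round 6: derive flow(c,b) via R3 from flow(c,a), flow(a,b)
round 6: derive flow(d,b) via R3 from flow(d,a), flow(a,b)
round 6: derive flow(i,b) via R3 from flow(i,a), flow(a,b)

flow(a,a)
flow(a,b)
flow(a,c)
flow(a,d)
flow(a,f)
flow(a,g)
flow(a,i)
flow(a,j)
flow(c,a)
flow(c,b)
flow(c,c)
flow(c,d)
flow(c,f)
flow(c,g)
flow(c,i)
flow(c,j)
flow(d,a)
flow(d,b)
flow(d,c)
flow(d,d)
flow(d,f)
flow(d,g)
flow(d,i)
flow(d,j)
flow(f,a)
flow(f,b)
flow(f,c)
flow(f,d)
flow(f,f)
flow(f,g)
flow(f,i)
flow(f,j)
flow(i,a)
flow(i,b)
flow(i,c)
flow(i,d)
flow(i,f)
flow(i,g)
flow(i,i)
flow(i,j)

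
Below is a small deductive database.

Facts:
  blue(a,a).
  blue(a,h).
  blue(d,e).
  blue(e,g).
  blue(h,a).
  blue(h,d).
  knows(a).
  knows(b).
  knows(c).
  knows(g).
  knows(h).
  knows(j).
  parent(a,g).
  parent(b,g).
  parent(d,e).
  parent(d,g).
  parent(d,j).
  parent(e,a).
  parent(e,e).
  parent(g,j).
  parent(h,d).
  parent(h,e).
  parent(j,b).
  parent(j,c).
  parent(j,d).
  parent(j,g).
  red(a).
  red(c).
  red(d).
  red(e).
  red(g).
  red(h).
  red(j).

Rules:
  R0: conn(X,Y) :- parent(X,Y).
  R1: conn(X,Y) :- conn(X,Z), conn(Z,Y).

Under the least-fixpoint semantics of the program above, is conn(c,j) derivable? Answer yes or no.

round 1: derive conn(a,g) via R0 from parent(a,g)
round 1: derive conn(b,g) via R0 from parent(b,g)
round 1: derive conn(d,e) via R0 from parent(d,e)
round 1: derive conn(d,g) via R0 from parent(d,g)
round 1: derive conn(d,j) via R0 from parent(d,j)
round 1: derive conn(e,a) via R0 from parent(e,a)
round 1: derive conn(e,e) via R0 from parent(e,e)
round 1: derive conn(g,j) via R0 from parent(g,j)
round 1: derive conn(h,d) via R0 from parent(h,d)
round 1: derive conn(h,e) via R0 from parent(h,e)
round 1: derive conn(j,b) via R0 from parent(j,b)
round 1: derive conn(j,c) via R0 from parent(j,c)
round 1: derive conn(j,d) via R0 from parent(j,d)
round 1: derive conn(j,g) via R0 from parent(j,g)
round 2: derive conn(a,j) via R1 from conn(a,g), conn(g,j)
round 2: derive conn(b,j) via R1 from conn(b,g), conn(g,j)
round 2: derive conn(d,a) via R1 from conn(d,e), conn(e,a)
round 2: derive conn(d,b) via R1 from conn(d,j), conn(j,b)
round 2: derive conn(d,c) via R1 from conn(d,j), conn(j,c)
round 2: derive conn(d,d) via R1 from conn(d,j), conn(j,d)
round 2: derive conn(e,g) via R1 from conn(e,a), conn(a,g)
round 2: derive conn(g,b) via R1 from conn(g,j), conn(j,b)
round 2: derive conn(g,c) via R1 from conn(g,j), conn(j,c)
round 2: derive conn(g,d) via R1 from conn(g,j), conn(j,d)
round 2: derive conn(g,g) via R1 from conn(g,j), conn(j,g)
round 2: derive conn(h,a) via R1 from conn(h,e), conn(e,a)
round 2: derive conn(h,g) via R1 from conn(h,d), conn(d,g)
round 2: derive conn(h,j) via R1 from conn(h,d), conn(d,j)
round 2: derive conn(j,e) via R1 from conn(j,d), conn(d,e)
round 2: derive conn(j,j) via R1 from conn(j,d), conn(d,j)
round 3: derive conn(a,b) via R1 from conn(a,g), conn(g,b)
round 3: derive conn(a,c) via R1 from conn(a,g), conn(g,c)
round 3: derive conn(a,d) via R1 from conn(a,g), conn(g,d)
round 3: derive conn(a,e) via R1 from conn(a,j), conn(j,e)
round 3: derive conn(b,b) via R1 from conn(b,g), conn(g,b)
round 3: derive conn(b,c) via R1 from conn(b,g), conn(g,c)
round 3: derive conn(b,d) via R1 from conn(b,g), conn(g,d)
round 3: derive conn(b,e) via R1 from conn(b,j), conn(j,e)
round 3: derive conn(e,b) via R1 from conn(e,g), conn(g,b)
round 3: derive conn(e,c) via R1 from conn(e,g), conn(g,c)
round 3: derive conn(e,d) via R1 from conn(e,g), conn(g,d)
round 3: derive conn(e,j) via R1 from conn(e,a), conn(a,j)
round 3: derive conn(g,a) via R1 from conn(g,d), conn(d,a)
round 3: derive conn(g,e) via R1 from conn(g,d), conn(d,e)
round 3: derive conn(h,b) via R1 from conn(h,d), conn(d,b)
round 3: derive conn(h,c) via R1 from conn(h,d), conn(d,c)
round 3: derive conn(j,a) via R1 from conn(j,d), conn(d,a)
round 4: derive conn(a,a) via R1 from conn(a,d), conn(d,a)
round 4: derive conn(b,a) via R1 from conn(b,d), conn(d,a)

no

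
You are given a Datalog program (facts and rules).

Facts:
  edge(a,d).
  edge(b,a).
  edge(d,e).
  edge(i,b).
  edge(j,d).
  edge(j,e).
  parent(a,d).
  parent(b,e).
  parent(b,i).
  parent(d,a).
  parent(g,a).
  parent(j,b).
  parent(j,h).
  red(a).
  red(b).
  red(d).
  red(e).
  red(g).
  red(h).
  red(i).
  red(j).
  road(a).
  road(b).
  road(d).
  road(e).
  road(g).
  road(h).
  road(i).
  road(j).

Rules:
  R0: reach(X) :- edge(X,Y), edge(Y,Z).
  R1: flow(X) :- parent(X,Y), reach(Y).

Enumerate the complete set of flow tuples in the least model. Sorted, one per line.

flow(b)
flow(d)
flow(g)
flow(j)

round 1: derive reach(a) via R0 from edge(a,d), edge(d,e)
round 1: derive reach(b) via R0 from edge(b,a), edge(a,d)
round 1: derive reach(i) via R0 from edge(i,b), edge(b,a)
round 1: derive reach(j) via R0 from edge(j,d), edge(d,e)
round 2: derive flow(b) via R1 from parent(b,i), reach(i)
round 2: derive flow(d) via R1 from parent(d,a), reach(a)
round 2: derive flow(g) via R1 from parent(g,a), reach(a)
round 2: derive flow(j) via R1 from parent(j,b), reach(b)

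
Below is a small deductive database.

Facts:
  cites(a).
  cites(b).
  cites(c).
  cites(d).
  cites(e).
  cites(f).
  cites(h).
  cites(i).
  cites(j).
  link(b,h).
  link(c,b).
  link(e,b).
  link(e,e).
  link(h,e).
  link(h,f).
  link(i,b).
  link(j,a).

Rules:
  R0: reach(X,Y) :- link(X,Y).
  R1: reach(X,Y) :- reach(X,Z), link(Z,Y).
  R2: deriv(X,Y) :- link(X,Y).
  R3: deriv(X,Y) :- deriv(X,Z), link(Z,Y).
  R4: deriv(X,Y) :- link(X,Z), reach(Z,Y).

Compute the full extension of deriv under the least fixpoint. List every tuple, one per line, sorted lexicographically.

round 1: derive reach(b,h) via R0 from link(b,h)
round 1: derive reach(c,b) via R0 from link(c,b)
round 1: derive reach(e,b) via R0 from link(e,b)
round 1: derive reach(e,e) via R0 from link(e,e)
round 1: derive reach(h,e) via R0 from link(h,e)
round 1: derive reach(h,f) via R0 from link(h,f)
round 1: derive reach(i,b) via R0 from link(i,b)
round 1: derive reach(j,a) via R0 from link(j,a)
round 1: derive deriv(b,h) via R2 from link(b,h)
round 1: derive deriv(c,b) via R2 from link(c,b)
round 1: derive deriv(e,b) via R2 from link(e,b)
round 1: derive deriv(e,e) via R2 from link(e,e)
round 1: derive deriv(h,e) via R2 from link(h,e)
round 1: derive deriv(h,f) via R2 from link(h,f)
round 1: derive deriv(i,b) via R2 from link(i,b)
round 1: derive deriv(j,a) via R2 from link(j,a)
round 2: derive reach(b,e) via R1 from reach(b,h), link(h,e)
round 2: derive reach(b,f) via R1 from reach(b,h), link(h,f)
round 2: derive reach(c,h) via R1 from reach(c,b), link(b,h)
round 2: derive reach(e,h) via R1 from reach(e,b), link(b,h)
round 2: derive reach(h,b) via R1 from reach(h,e), link(e,b)
round 2: derive reach(i,h) via R1 from reach(i,b), link(b,h)
round 2: derive deriv(b,e) via R3 from deriv(b,h), link(h,e)
round 2: derive deriv(b,f) via R3 from deriv(b,h), link(h,f)
round 2: derive deriv(c,h) via R3 from deriv(c,b), link(b,h)
round 2: derive deriv(e,h) via R3 from deriv(e,b), link(b,h)
round 2: derive deriv(h,b) via R3 from deriv(h,e), link(e,b)
round 2: derive deriv(i,h) via R3 from deriv(i,b), link(b,h)
round 3: derive reach(b,b) via R1 from reach(b,e), link(e,b)
round 3: derive reach(c,e) via R1 from reach(c,h), link(h,e)
round 3: derive reach(c,f) via R1 from reach(c,h), link(h,f)
round 3: derive reach(e,f) via R1 from reach(e,h), link(h,f)
round 3: derive reach(h,h) via R1 from reach(h,b), link(b,h)
round 3: derive reach(i,e) via R1 from reach(i,h), link(h,e)
round 3: derive reach(i,f) via R1 from reach(i,h), link(h,f)
round 3: derive deriv(b,b) via R3 from deriv(b,e), link(e,b)
round 3: derive deriv(c,e) via R3 from deriv(c,h), link(h,e)
round 3: derive deriv(c,f) via R3 from deriv(c,h), link(h,f)
round 3: derive deriv(e,f) via R3 from deriv(e,h), link(h,f)
round 3: derive deriv(h,h) via R3 from deriv(h,b), link(b,h)
round 3: derive deriv(i,e) via R3 from deriv(i,h), link(h,e)
round 3: derive deriv(i,f) via R3 from deriv(i,h), link(h,f)

deriv(b,b)
deriv(b,e)
deriv(b,f)
deriv(b,h)
deriv(c,b)
deriv(c,e)
deriv(c,f)
deriv(c,h)
deriv(e,b)
deriv(e,e)
deriv(e,f)
deriv(e,h)
deriv(h,b)
deriv(h,e)
deriv(h,f)
deriv(h,h)
deriv(i,b)
deriv(i,e)
deriv(i,f)
deriv(i,h)
deriv(j,a)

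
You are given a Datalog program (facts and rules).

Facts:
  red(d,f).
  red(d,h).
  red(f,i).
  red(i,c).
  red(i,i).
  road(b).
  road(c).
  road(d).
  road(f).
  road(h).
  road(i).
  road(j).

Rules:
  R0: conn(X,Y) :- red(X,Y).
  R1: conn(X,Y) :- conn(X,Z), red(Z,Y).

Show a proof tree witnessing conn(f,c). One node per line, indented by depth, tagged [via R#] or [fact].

round 1: derive conn(d,f) via R0 from red(d,f)
round 1: derive conn(d,h) via R0 from red(d,h)
round 1: derive conn(f,i) via R0 from red(f,i)
round 1: derive conn(i,c) via R0 from red(i,c)
round 1: derive conn(i,i) via R0 from red(i,i)
round 2: derive conn(d,i) via R1 from conn(d,f), red(f,i)
round 2: derive conn(f,c) via R1 from conn(f,i), red(i,c)
round 3: derive conn(d,c) via R1 from conn(d,i), red(i,c)

conn(f,c)  [via R1]
  conn(f,i)  [via R0]
    red(f,i)  [fact]
  red(i,c)  [fact]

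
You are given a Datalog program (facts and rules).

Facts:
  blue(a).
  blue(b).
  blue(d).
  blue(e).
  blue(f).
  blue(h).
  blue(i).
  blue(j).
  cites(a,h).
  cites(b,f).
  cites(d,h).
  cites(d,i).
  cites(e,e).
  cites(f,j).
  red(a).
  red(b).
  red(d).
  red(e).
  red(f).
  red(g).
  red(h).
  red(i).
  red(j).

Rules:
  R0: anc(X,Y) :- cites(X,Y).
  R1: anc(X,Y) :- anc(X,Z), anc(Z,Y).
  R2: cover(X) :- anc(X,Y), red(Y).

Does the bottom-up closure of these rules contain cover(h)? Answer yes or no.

round 1: derive anc(a,h) via R0 from cites(a,h)
round 1: derive anc(b,f) via R0 from cites(b,f)
round 1: derive anc(d,h) via R0 from cites(d,h)
round 1: derive anc(d,i) via R0 from cites(d,i)
round 1: derive anc(e,e) via R0 from cites(e,e)
round 1: derive anc(f,j) via R0 from cites(f,j)
round 2: derive anc(b,j) via R1 from anc(b,f), anc(f,j)
round 2: derive cover(a) via R2 from anc(a,h), red(h)
round 2: derive cover(b) via R2 from anc(b,f), red(f)
round 2: derive cover(d) via R2 from anc(d,h), red(h)
round 2: derive cover(e) via R2 from anc(e,e), red(e)
round 2: derive cover(f) via R2 from anc(f,j), red(j)

no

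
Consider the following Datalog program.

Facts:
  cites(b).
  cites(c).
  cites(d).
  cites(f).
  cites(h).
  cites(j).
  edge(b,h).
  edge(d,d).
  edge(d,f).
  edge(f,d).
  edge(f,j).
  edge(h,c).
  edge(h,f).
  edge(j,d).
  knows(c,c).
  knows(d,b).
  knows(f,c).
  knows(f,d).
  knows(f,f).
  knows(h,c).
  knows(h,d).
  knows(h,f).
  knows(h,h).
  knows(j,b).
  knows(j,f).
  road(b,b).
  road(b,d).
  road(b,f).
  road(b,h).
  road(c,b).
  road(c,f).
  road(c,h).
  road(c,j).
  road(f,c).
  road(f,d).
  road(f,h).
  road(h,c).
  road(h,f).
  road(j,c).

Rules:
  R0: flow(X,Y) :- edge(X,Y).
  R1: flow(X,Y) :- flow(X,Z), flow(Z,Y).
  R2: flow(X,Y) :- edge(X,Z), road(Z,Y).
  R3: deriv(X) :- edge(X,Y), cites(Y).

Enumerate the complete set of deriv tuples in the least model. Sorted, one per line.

deriv(b)
deriv(d)
deriv(f)
deriv(h)
deriv(j)

round 1: derive deriv(b) via R3 from edge(b,h), cites(h)
round 1: derive deriv(d) via R3 from edge(d,d), cites(d)
round 1: derive deriv(f) via R3 from edge(f,d), cites(d)
round 1: derive deriv(h) via R3 from edge(h,c), cites(c)
round 1: derive deriv(j) via R3 from edge(j,d), cites(d)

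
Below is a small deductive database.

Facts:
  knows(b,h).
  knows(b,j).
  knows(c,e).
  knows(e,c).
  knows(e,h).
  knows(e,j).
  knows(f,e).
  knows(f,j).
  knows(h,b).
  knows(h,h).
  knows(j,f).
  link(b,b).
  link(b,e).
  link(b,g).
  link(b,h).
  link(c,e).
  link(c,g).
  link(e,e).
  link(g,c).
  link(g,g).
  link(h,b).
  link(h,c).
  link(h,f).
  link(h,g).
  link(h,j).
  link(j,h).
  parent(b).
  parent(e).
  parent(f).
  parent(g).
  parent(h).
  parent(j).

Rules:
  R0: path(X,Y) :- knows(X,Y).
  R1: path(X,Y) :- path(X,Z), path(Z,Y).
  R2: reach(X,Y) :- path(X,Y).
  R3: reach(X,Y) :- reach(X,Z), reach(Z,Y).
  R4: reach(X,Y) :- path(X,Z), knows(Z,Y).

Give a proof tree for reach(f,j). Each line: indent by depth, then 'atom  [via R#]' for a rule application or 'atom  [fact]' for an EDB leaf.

reach(f,j)  [via R2]
  path(f,j)  [via R0]
    knows(f,j)  [fact]

round 1: derive path(b,h) via R0 from knows(b,h)
round 1: derive path(b,j) via R0 from knows(b,j)
round 1: derive path(c,e) via R0 from knows(c,e)
round 1: derive path(e,c) via R0 from knows(e,c)
round 1: derive path(e,h) via R0 from knows(e,h)
round 1: derive path(e,j) via R0 from knows(e,j)
round 1: derive path(f,e) via R0 from knows(f,e)
round 1: derive path(f,j) via R0 from knows(f,j)
round 1: derive path(h,b) via R0 from knows(h,b)
round 1: derive path(h,h) via R0 from knows(h,h)
round 1: derive path(j,f) via R0 from knows(j,f)
round 2: derive path(b,b) via R1 from path(b,h), path(h,b)
round 2: derive path(b,f) via R1 from path(b,j), path(j,f)
round 2: derive path(c,c) via R1 from path(c,e), path(e,c)
round 2: derive path(c,h) via R1 from path(c,e), path(e,h)
round 2: derive path(c,j) via R1 from path(c,e), path(e,j)
round 2: derive path(e,b) via R1 from path(e,h), path(h,b)
round 2: derive path(e,e) via R1 from path(e,c), path(c,e)
round 2: derive path(e,f) via R1 from path(e,j), path(j,f)
round 2: derive path(f,c) via R1 from path(f,e), path(e,c)
round 2: derive path(f,f) via R1 from path(f,j), path(j,f)
round 2: derive path(f,h) via R1 from path(f,e), path(e,h)
round 2: derive path(h,j) via R1 from path(h,b), path(b,j)
round 2: derive path(j,e) via R1 from path(j,f), path(f,e)
round 2: derive path(j,j) via R1 from path(j,f), path(f,j)
round 2: derive reach(b,h) via R2 from path(b,h)
round 2: derive reach(b,j) via R2 from path(b,j)
round 2: derive reach(c,e) via R2 from path(c,e)
round 2: derive reach(e,c) via R2 from path(e,c)
round 2: derive reach(e,h) via R2 from path(e,h)
round 2: derive reach(e,j) via R2 from path(e,j)
round 2: derive reach(f,e) via R2 from path(f,e)
round 2: derive reach(f,j) via R2 from path(f,j)
round 2: derive reach(h,b) via R2 from path(h,b)
round 2: derive reach(h,h) via R2 from path(h,h)
round 2: derive reach(j,f) via R2 from path(j,f)
round 2: derive reach(b,b) via R4 from path(b,h), knows(h,b)
round 2: derive reach(b,f) via R4 from path(b,j), knows(j,f)
round 2: derive reach(c,c) via R4 from path(c,e), knows(e,c)
round 2: derive reach(c,h) via R4 from path(c,e), knows(e,h)
round 2: derive reach(c,j) via R4 from path(c,e), knows(e,j)
round 2: derive reach(e,b) via R4 from path(e,h), knows(h,b)
round 2: derive reach(e,e) via R4 from path(e,c), knows(c,e)
round 2: derive reach(e,f) via R4 from path(e,j), knows(j,f)
round 2: derive reach(f,c) via R4 from path(f,e), knows(e,c)
round 2: derive reach(f,f) via R4 from path(f,j), knows(j,f)
round 2: derive reach(f,h) via R4 from path(f,e), knows(e,h)
round 2: derive reach(h,j) via R4 from path(h,b), knows(b,j)
round 2: derive reach(j,e) via R4 from path(j,f), knows(f,e)
round 2: derive reach(j,j) via R4 from path(j,f), knows(f,j)
round 3: derive path(b,c) via R1 from path(b,f), path(f,c)
round 3: derive path(b,e) via R1 from path(b,f), path(f,e)
round 3: derive path(c,b) via R1 from path(c,e), path(e,b)
round 3: derive path(c,f) via R1 from path(c,e), path(e,f)
round 3: derive path(f,b) via R1 from path(f,e), path(e,b)
round 3: derive path(h,e) via R1 from path(h,j), path(j,e)
round 3: derive path(h,f) via R1 from path(h,b), path(b,f)
round 3: derive path(j,b) via R1 from path(j,e), path(e,b)
round 3: derive path(j,c) via R1 from path(j,e), path(e,c)
round 3: derive path(j,h) via R1 from path(j,e), path(e,h)
round 3: derive reach(b,c) via R3 from reach(b,f), reach(f,c)
round 3: derive reach(b,e) via R3 from reach(b,f), reach(f,e)
round 3: derive reach(c,b) via R3 from reach(c,e), reach(e,b)
round 3: derive reach(c,f) via R3 from reach(c,e), reach(e,f)
round 3: derive reach(f,b) via R3 from reach(f,e), reach(e,b)
round 3: derive reach(h,e) via R3 from reach(h,j), reach(j,e)
round 3: derive reach(h,f) via R3 from reach(h,b), reach(b,f)
round 3: derive reach(j,b) via R3 from reach(j,e), reach(e,b)
round 3: derive reach(j,c) via R3 from reach(j,e), reach(e,c)
round 3: derive reach(j,h) via R3 from reach(j,e), reach(e,h)
round 4: derive path(h,c) via R1 from path(h,b), path(b,c)
round 4: derive reach(h,c) via R3 from reach(h,b), reach(b,c)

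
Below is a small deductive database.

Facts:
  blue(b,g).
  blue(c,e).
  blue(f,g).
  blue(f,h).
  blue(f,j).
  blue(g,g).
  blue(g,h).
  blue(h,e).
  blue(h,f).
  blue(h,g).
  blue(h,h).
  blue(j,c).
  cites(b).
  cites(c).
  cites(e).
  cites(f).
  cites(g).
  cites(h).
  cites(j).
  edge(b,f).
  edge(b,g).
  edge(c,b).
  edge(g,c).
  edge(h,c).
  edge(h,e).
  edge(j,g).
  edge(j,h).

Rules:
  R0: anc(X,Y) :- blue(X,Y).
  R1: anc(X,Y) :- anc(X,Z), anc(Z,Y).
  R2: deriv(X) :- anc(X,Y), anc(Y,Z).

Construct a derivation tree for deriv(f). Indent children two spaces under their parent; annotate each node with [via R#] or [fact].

deriv(f)  [via R2]
  anc(f,g)  [via R0]
    blue(f,g)  [fact]
  anc(g,g)  [via R0]
    blue(g,g)  [fact]

round 1: derive anc(b,g) via R0 from blue(b,g)
round 1: derive anc(c,e) via R0 from blue(c,e)
round 1: derive anc(f,g) via R0 from blue(f,g)
round 1: derive anc(f,h) via R0 from blue(f,h)
round 1: derive anc(f,j) via R0 from blue(f,j)
round 1: derive anc(g,g) via R0 from blue(g,g)
round 1: derive anc(g,h) via R0 from blue(g,h)
round 1: derive anc(h,e) via R0 from blue(h,e)
round 1: derive anc(h,f) via R0 from blue(h,f)
round 1: derive anc(h,g) via R0 from blue(h,g)
round 1: derive anc(h,h) via R0 from blue(h,h)
round 1: derive anc(j,c) via R0 from blue(j,c)
round 2: derive anc(b,h) via R1 from anc(b,g), anc(g,h)
round 2: derive anc(f,c) via R1 from anc(f,j), anc(j,c)
round 2: derive anc(f,e) via R1 from anc(f,h), anc(h,e)
round 2: derive anc(f,f) via R1 from anc(f,h), anc(h,f)
round 2: derive anc(g,e) via R1 from anc(g,h), anc(h,e)
round 2: derive anc(g,f) via R1 from anc(g,h), anc(h,f)
round 2: derive anc(h,j) via R1 from anc(h,f), anc(f,j)
round 2: derive anc(j,e) via R1 from anc(j,c), anc(c,e)
round 2: derive deriv(b) via R2 from anc(b,g), anc(g,g)
round 2: derive deriv(f) via R2 from anc(f,g), anc(g,g)
round 2: derive deriv(g) via R2 from anc(g,g), anc(g,g)
round 2: derive deriv(h) via R2 from anc(h,f), anc(f,g)
round 2: derive deriv(j) via R2 from anc(j,c), anc(c,e)
round 3: derive anc(b,e) via R1 from anc(b,g), anc(g,e)
round 3: derive anc(b,f) via R1 from anc(b,g), anc(g,f)
round 3: derive anc(b,j) via R1 from anc(b,h), anc(h,j)
round 3: derive anc(g,c) via R1 from anc(g,f), anc(f,c)
round 3: derive anc(g,j) via R1 from anc(g,f), anc(f,j)
round 3: derive anc(h,c) via R1 from anc(h,f), anc(f,c)
round 4: derive anc(b,c) via R1 from anc(b,f), anc(f,c)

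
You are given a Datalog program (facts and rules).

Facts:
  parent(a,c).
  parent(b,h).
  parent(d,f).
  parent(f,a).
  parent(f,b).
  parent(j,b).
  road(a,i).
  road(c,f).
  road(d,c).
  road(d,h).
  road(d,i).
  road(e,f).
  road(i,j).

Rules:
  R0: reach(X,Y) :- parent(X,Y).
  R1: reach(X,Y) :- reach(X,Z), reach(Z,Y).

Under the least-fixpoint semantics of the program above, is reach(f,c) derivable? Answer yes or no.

yes

round 1: derive reach(a,c) via R0 from parent(a,c)
round 1: derive reach(b,h) via R0 from parent(b,h)
round 1: derive reach(d,f) via R0 from parent(d,f)
round 1: derive reach(f,a) via R0 from parent(f,a)
round 1: derive reach(f,b) via R0 from parent(f,b)
round 1: derive reach(j,b) via R0 from parent(j,b)
round 2: derive reach(d,a) via R1 from reach(d,f), reach(f,a)
round 2: derive reach(d,b) via R1 from reach(d,f), reach(f,b)
round 2: derive reach(f,c) via R1 from reach(f,a), reach(a,c)
round 2: derive reach(f,h) via R1 from reach(f,b), reach(b,h)
round 2: derive reach(j,h) via R1 from reach(j,b), reach(b,h)
round 3: derive reach(d,c) via R1 from reach(d,a), reach(a,c)
round 3: derive reach(d,h) via R1 from reach(d,b), reach(b,h)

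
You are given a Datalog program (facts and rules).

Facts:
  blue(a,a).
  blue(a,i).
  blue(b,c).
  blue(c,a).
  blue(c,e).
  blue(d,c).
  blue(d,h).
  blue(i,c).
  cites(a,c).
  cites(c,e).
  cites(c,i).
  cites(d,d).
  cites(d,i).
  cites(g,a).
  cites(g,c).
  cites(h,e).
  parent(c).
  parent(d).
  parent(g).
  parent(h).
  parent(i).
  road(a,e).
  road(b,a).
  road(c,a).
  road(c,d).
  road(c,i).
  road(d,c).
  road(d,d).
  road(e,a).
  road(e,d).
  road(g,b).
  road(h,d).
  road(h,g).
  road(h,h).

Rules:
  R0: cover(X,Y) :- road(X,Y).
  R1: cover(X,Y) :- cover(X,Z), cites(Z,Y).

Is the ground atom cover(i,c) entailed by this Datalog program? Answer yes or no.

round 1: derive cover(a,e) via R0 from road(a,e)
round 1: derive cover(b,a) via R0 from road(b,a)
round 1: derive cover(c,a) via R0 from road(c,a)
round 1: derive cover(c,d) via R0 from road(c,d)
round 1: derive cover(c,i) via R0 from road(c,i)
round 1: derive cover(d,c) via R0 from road(d,c)
round 1: derive cover(d,d) via R0 from road(d,d)
round 1: derive cover(e,a) via R0 from road(e,a)
round 1: derive cover(e,d) via R0 from road(e,d)
round 1: derive cover(g,b) via R0 from road(g,b)
round 1: derive cover(h,d) via R0 from road(h,d)
round 1: derive cover(h,g) via R0 from road(h,g)
round 1: derive cover(h,h) via R0 from road(h,h)
round 2: derive cover(b,c) via R1 from cover(b,a), cites(a,c)
round 2: derive cover(c,c) via R1 from cover(c,a), cites(a,c)
round 2: derive cover(d,e) via R1 from cover(d,c), cites(c,e)
round 2: derive cover(d,i) via R1 from cover(d,c), cites(c,i)
round 2: derive cover(e,c) via R1 from cover(e,a), cites(a,c)
round 2: derive cover(e,i) via R1 from cover(e,d), cites(d,i)
round 2: derive cover(h,a) via R1 from cover(h,g), cites(g,a)
round 2: derive cover(h,c) via R1 from cover(h,g), cites(g,c)
round 2: derive cover(h,e) via R1 from cover(h,h), cites(h,e)
round 2: derive cover(h,i) via R1 from cover(h,d), cites(d,i)
round 3: derive cover(b,e) via R1 from cover(b,c), cites(c,e)
round 3: derive cover(b,i) via R1 from cover(b,c), cites(c,i)
round 3: derive cover(c,e) via R1 from cover(c,c), cites(c,e)
round 3: derive cover(e,e) via R1 from cover(e,c), cites(c,e)

no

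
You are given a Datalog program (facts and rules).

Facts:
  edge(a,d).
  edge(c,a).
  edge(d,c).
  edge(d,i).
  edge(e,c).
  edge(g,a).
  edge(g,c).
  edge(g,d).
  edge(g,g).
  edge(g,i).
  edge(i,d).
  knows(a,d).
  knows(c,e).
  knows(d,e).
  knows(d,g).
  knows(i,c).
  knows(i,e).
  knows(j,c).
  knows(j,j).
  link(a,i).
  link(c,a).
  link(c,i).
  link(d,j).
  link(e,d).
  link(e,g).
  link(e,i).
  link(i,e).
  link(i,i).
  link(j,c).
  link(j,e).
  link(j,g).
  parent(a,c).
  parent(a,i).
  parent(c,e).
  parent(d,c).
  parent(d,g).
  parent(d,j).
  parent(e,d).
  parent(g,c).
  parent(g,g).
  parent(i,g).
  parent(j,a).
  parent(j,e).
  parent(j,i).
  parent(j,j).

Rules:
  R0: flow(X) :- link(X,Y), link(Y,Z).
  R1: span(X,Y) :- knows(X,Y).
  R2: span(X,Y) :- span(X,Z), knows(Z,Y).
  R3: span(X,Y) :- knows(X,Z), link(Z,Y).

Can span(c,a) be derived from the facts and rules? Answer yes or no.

round 1: derive span(a,d) via R1 from knows(a,d)
round 1: derive span(c,e) via R1 from knows(c,e)
round 1: derive span(d,e) via R1 from knows(d,e)
round 1: derive span(d,g) via R1 from knows(d,g)
round 1: derive span(i,c) via R1 from knows(i,c)
round 1: derive span(i,e) via R1 from knows(i,e)
round 1: derive span(j,c) via R1 from knows(j,c)
round 1: derive span(j,j) via R1 from knows(j,j)
round 1: derive span(a,j) via R3 from knows(a,d), link(d,j)
round 1: derive span(c,d) via R3 from knows(c,e), link(e,d)
round 1: derive span(c,g) via R3 from knows(c,e), link(e,g)
round 1: derive span(c,i) via R3 from knows(c,e), link(e,i)
round 1: derive span(d,d) via R3 from knows(d,e), link(e,d)
round 1: derive span(d,i) via R3 from knows(d,e), link(e,i)
round 1: derive span(i,a) via R3 from knows(i,c), link(c,a)
round 1: derive span(i,d) via R3 from knows(i,e), link(e,d)
round 1: derive span(i,g) via R3 from knows(i,e), link(e,g)
round 1: derive span(i,i) via R3 from knows(i,c), link(c,i)
round 1: derive span(j,a) via R3 from knows(j,c), link(c,a)
round 1: derive span(j,e) via R3 from knows(j,j), link(j,e)
round 1: derive span(j,g) via R3 from knows(j,j), link(j,g)
round 1: derive span(j,i) via R3 from knows(j,c), link(c,i)
round 2: derive span(a,c) via R2 from span(a,j), knows(j,c)
round 2: derive span(a,e) via R2 from span(a,d), knows(d,e)
round 2: derive span(a,g) via R2 from span(a,d), knows(d,g)
round 2: derive span(c,c) via R2 from span(c,i), knows(i,c)
round 2: derive span(d,c) via R2 from span(d,i), knows(i,c)
round 2: derive span(j,d) via R2 from span(j,a), knows(a,d)

no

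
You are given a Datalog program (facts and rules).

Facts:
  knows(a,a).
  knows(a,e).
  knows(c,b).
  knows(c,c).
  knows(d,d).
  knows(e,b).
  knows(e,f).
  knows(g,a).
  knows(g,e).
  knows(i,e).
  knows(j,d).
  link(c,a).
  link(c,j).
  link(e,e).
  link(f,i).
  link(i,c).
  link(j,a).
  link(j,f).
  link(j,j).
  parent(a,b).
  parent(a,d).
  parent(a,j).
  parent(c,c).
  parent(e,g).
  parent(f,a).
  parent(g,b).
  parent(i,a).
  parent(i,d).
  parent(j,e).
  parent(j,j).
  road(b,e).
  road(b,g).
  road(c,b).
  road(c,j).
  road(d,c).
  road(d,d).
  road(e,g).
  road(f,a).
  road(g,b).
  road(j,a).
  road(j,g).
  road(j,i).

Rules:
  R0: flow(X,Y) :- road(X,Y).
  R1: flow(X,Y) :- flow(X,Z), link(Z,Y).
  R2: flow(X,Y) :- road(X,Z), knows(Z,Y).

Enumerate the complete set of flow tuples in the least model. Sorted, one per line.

round 1: derive flow(b,e) via R0 from road(b,e)
round 1: derive flow(b,g) via R0 from road(b,g)
round 1: derive flow(c,b) via R0 from road(c,b)
round 1: derive flow(c,j) via R0 from road(c,j)
round 1: derive flow(d,c) via R0 from road(d,c)
round 1: derive flow(d,d) via R0 from road(d,d)
round 1: derive flow(e,g) via R0 from road(e,g)
round 1: derive flow(f,a) via R0 from road(f,a)
round 1: derive flow(g,b) via R0 from road(g,b)
round 1: derive flow(j,a) via R0 from road(j,a)
round 1: derive flow(j,g) via R0 from road(j,g)
round 1: derive flow(j,i) via R0 from road(j,i)
round 1: derive flow(b,a) via R2 from road(b,g), knows(g,a)
round 1: derive flow(b,b) via R2 from road(b,e), knows(e,b)
round 1: derive flow(b,f) via R2 from road(b,e), knows(e,f)
round 1: derive flow(c,d) via R2 from road(c,j), knows(j,d)
round 1: derive flow(d,b) via R2 from road(d,c), knows(c,b)
round 1: derive flow(e,a) via R2 from road(e,g), knows(g,a)
round 1: derive flow(e,e) via R2 from road(e,g), knows(g,e)
round 1: derive flow(f,e) via R2 from road(f,a), knows(a,e)
round 1: derive flow(j,e) via R2 from road(j,a), knows(a,e)
round 2: derive flow(b,i) via R1 from flow(b,f), link(f,i)
round 2: derive flow(c,a) via R1 from flow(c,j), link(j,a)
round 2: derive flow(c,f) via R1 from flow(c,j), link(j,f)
round 2: derive flow(d,a) via R1 from flow(d,c), link(c,a)
round 2: derive flow(d,j) via R1 from flow(d,c), link(c,j)
round 2: derive flow(j,c) via R1 from flow(j,i), link(i,c)
round 3: derive flow(b,c) via R1 from flow(b,i), link(i,c)
round 3: derive flow(c,i) via R1 from flow(c,f), link(f,i)
round 3: derive flow(d,f) via R1 from flow(d,j), link(j,f)
round 3: derive flow(j,j) via R1 from flow(j,c), link(c,j)
round 4: derive flow(b,j) via R1 from flow(b,c), link(c,j)
round 4: derive flow(c,c) via R1 from flow(c,i), link(i,c)
round 4: derive flow(d,i) via R1 from flow(d,f), link(f,i)
round 4: derive flow(j,f) via R1 from flow(j,j), link(j,f)

flow(b,a)
flow(b,b)
flow(b,c)
flow(b,e)
flow(b,f)
flow(b,g)
flow(b,i)
flow(b,j)
flow(c,a)
flow(c,b)
flow(c,c)
flow(c,d)
flow(c,f)
flow(c,i)
flow(c,j)
flow(d,a)
flow(d,b)
flow(d,c)
flow(d,d)
flow(d,f)
flow(d,i)
flow(d,j)
flow(e,a)
flow(e,e)
flow(e,g)
flow(f,a)
flow(f,e)
flow(g,b)
flow(j,a)
flow(j,c)
flow(j,e)
flow(j,f)
flow(j,g)
flow(j,i)
flow(j,j)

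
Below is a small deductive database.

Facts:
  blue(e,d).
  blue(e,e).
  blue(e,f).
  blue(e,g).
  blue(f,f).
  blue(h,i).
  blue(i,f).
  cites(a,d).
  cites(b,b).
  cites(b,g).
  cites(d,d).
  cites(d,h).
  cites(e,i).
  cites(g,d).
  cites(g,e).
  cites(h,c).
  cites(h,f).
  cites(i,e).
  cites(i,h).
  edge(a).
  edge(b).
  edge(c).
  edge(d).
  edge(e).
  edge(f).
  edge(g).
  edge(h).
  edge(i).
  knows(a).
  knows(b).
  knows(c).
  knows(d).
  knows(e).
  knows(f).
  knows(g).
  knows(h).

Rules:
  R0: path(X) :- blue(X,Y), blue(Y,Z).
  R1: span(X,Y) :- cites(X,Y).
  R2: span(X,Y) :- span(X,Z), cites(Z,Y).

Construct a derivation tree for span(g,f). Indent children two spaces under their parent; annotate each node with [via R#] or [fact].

span(g,f)  [via R2]
  span(g,h)  [via R2]
    span(g,d)  [via R1]
      cites(g,d)  [fact]
    cites(d,h)  [fact]
  cites(h,f)  [fact]

round 1: derive span(a,d) via R1 from cites(a,d)
round 1: derive span(b,b) via R1 from cites(b,b)
round 1: derive span(b,g) via R1 from cites(b,g)
round 1: derive span(d,d) via R1 from cites(d,d)
round 1: derive span(d,h) via R1 from cites(d,h)
round 1: derive span(e,i) via R1 from cites(e,i)
round 1: derive span(g,d) via R1 from cites(g,d)
round 1: derive span(g,e) via R1 from cites(g,e)
round 1: derive span(h,c) via R1 from cites(h,c)
round 1: derive span(h,f) via R1 from cites(h,f)
round 1: derive span(i,e) via R1 from cites(i,e)
round 1: derive span(i,h) via R1 from cites(i,h)
round 2: derive span(a,h) via R2 from span(a,d), cites(d,h)
round 2: derive span(b,d) via R2 from span(b,g), cites(g,d)
round 2: derive span(b,e) via R2 from span(b,g), cites(g,e)
round 2: derive span(d,c) via R2 from span(d,h), cites(h,c)
round 2: derive span(d,f) via R2 from span(d,h), cites(h,f)
round 2: derive span(e,e) via R2 from span(e,i), cites(i,e)
round 2: derive span(e,h) via R2 from span(e,i), cites(i,h)
round 2: derive span(g,h) via R2 from span(g,d), cites(d,h)
round 2: derive span(g,i) via R2 from span(g,e), cites(e,i)
round 2: derive span(i,c) via R2 from span(i,h), cites(h,c)
round 2: derive span(i,f) via R2 from span(i,h), cites(h,f)
round 2: derive span(i,i) via R2 from span(i,e), cites(e,i)
round 3: derive span(a,c) via R2 from span(a,h), cites(h,c)
round 3: derive span(a,f) via R2 from span(a,h), cites(h,f)
round 3: derive span(b,h) via R2 from span(b,d), cites(d,h)
round 3: derive span(b,i) via R2 from span(b,e), cites(e,i)
round 3: derive span(e,c) via R2 from span(e,h), cites(h,c)
round 3: derive span(e,f) via R2 from span(e,h), cites(h,f)
round 3: derive span(g,c) via R2 from span(g,h), cites(h,c)
round 3: derive span(g,f) via R2 from span(g,h), cites(h,f)
round 4: derive span(b,c) via R2 from span(b,h), cites(h,c)
round 4: derive span(b,f) via R2 from span(b,h), cites(h,f)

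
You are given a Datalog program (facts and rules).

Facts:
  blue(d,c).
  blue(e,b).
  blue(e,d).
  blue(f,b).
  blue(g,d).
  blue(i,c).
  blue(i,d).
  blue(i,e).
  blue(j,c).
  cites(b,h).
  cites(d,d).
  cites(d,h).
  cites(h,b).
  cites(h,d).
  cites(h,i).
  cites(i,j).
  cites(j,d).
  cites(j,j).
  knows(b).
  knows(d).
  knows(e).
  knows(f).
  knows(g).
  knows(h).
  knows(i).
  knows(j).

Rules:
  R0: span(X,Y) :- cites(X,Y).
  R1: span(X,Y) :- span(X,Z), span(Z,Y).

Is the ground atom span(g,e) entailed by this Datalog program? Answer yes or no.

round 1: derive span(b,h) via R0 from cites(b,h)
round 1: derive span(d,d) via R0 from cites(d,d)
round 1: derive span(d,h) via R0 from cites(d,h)
round 1: derive span(h,b) via R0 from cites(h,b)
round 1: derive span(h,d) via R0 from cites(h,d)
round 1: derive span(h,i) via R0 from cites(h,i)
round 1: derive span(i,j) via R0 from cites(i,j)
round 1: derive span(j,d) via R0 from cites(j,d)
round 1: derive span(j,j) via R0 from cites(j,j)
round 2: derive span(b,b) via R1 from span(b,h), span(h,b)
round 2: derive span(b,d) via R1 from span(b,h), span(h,d)
round 2: derive span(b,i) via R1 from span(b,h), span(h,i)
round 2: derive span(d,b) via R1 from span(d,h), span(h,b)
round 2: derive span(d,i) via R1 from span(d,h), span(h,i)
round 2: derive span(h,h) via R1 from span(h,b), span(b,h)
round 2: derive span(h,j) via R1 from span(h,i), span(i,j)
round 2: derive span(i,d) via R1 from span(i,j), span(j,d)
round 2: derive span(j,h) via R1 from span(j,d), span(d,h)
round 3: derive span(b,j) via R1 from span(b,h), span(h,j)
round 3: derive span(d,j) via R1 from span(d,h), span(h,j)
round 3: derive span(i,b) via R1 from span(i,d), span(d,b)
round 3: derive span(i,h) via R1 from span(i,d), span(d,h)
round 3: derive span(i,i) via R1 from span(i,d), span(d,i)
round 3: derive span(j,b) via R1 from span(j,d), span(d,b)
round 3: derive span(j,i) via R1 from span(j,d), span(d,i)

no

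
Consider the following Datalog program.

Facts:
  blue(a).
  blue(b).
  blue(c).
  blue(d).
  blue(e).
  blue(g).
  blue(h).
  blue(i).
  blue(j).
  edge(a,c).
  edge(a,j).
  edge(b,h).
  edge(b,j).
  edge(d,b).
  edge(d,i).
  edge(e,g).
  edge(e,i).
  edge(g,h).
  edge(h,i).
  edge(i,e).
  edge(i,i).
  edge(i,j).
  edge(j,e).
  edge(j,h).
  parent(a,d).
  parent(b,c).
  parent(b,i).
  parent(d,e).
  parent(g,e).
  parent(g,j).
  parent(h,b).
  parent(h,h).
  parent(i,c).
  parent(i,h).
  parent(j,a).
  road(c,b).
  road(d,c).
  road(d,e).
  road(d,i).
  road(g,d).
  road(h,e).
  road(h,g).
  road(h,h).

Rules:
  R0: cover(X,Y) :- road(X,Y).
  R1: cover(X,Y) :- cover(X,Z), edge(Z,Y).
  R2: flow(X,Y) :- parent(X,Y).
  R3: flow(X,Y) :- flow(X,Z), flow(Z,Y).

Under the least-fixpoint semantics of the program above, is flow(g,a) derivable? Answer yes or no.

yes

round 1: derive flow(a,d) via R2 from parent(a,d)
round 1: derive flow(b,c) via R2 from parent(b,c)
round 1: derive flow(b,i) via R2 from parent(b,i)
round 1: derive flow(d,e) via R2 from parent(d,e)
round 1: derive flow(g,e) via R2 from parent(g,e)
round 1: derive flow(g,j) via R2 from parent(g,j)
round 1: derive flow(h,b) via R2 from parent(h,b)
round 1: derive flow(h,h) via R2 from parent(h,h)
round 1: derive flow(i,c) via R2 from parent(i,c)
round 1: derive flow(i,h) via R2 from parent(i,h)
round 1: derive flow(j,a) via R2 from parent(j,a)
round 2: derive flow(a,e) via R3 from flow(a,d), flow(d,e)
round 2: derive flow(b,h) via R3 from flow(b,i), flow(i,h)
round 2: derive flow(g,a) via R3 from flow(g,j), flow(j,a)
round 2: derive flow(h,c) via R3 from flow(h,b), flow(b,c)
round 2: derive flow(h,i) via R3 from flow(h,b), flow(b,i)
round 2: derive flow(i,b) via R3 from flow(i,h), flow(h,b)
round 2: derive flow(j,d) via R3 from flow(j,a), flow(a,d)
round 3: derive flow(b,b) via R3 from flow(b,h), flow(h,b)
round 3: derive flow(g,d) via R3 from flow(g,a), flow(a,d)
round 3: derive flow(i,i) via R3 from flow(i,b), flow(b,i)
round 3: derive flow(j,e) via R3 from flow(j,a), flow(a,e)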